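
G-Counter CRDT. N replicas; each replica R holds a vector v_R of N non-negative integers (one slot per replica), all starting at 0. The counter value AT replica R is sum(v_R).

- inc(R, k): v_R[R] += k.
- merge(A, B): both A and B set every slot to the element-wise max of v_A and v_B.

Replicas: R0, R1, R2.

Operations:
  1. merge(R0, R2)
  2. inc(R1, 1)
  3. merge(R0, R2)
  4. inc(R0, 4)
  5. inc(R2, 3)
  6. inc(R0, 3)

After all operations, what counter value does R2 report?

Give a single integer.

Op 1: merge R0<->R2 -> R0=(0,0,0) R2=(0,0,0)
Op 2: inc R1 by 1 -> R1=(0,1,0) value=1
Op 3: merge R0<->R2 -> R0=(0,0,0) R2=(0,0,0)
Op 4: inc R0 by 4 -> R0=(4,0,0) value=4
Op 5: inc R2 by 3 -> R2=(0,0,3) value=3
Op 6: inc R0 by 3 -> R0=(7,0,0) value=7

Answer: 3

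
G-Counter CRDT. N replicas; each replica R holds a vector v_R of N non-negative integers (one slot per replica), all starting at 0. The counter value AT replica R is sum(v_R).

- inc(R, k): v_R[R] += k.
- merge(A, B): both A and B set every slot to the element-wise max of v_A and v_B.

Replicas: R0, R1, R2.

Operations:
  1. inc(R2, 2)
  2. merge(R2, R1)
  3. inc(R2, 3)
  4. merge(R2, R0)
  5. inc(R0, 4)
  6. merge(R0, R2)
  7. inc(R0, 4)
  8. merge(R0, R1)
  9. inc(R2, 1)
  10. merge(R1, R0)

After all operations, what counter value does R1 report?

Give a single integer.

Answer: 13

Derivation:
Op 1: inc R2 by 2 -> R2=(0,0,2) value=2
Op 2: merge R2<->R1 -> R2=(0,0,2) R1=(0,0,2)
Op 3: inc R2 by 3 -> R2=(0,0,5) value=5
Op 4: merge R2<->R0 -> R2=(0,0,5) R0=(0,0,5)
Op 5: inc R0 by 4 -> R0=(4,0,5) value=9
Op 6: merge R0<->R2 -> R0=(4,0,5) R2=(4,0,5)
Op 7: inc R0 by 4 -> R0=(8,0,5) value=13
Op 8: merge R0<->R1 -> R0=(8,0,5) R1=(8,0,5)
Op 9: inc R2 by 1 -> R2=(4,0,6) value=10
Op 10: merge R1<->R0 -> R1=(8,0,5) R0=(8,0,5)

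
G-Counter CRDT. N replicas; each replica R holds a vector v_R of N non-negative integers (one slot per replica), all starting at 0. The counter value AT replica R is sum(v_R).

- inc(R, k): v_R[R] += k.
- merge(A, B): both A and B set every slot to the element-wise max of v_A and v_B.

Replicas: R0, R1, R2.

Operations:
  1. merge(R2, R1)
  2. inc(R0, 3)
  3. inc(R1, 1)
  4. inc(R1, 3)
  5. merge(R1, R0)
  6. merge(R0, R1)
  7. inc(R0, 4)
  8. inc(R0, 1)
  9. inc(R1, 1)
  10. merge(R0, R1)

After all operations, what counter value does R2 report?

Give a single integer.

Op 1: merge R2<->R1 -> R2=(0,0,0) R1=(0,0,0)
Op 2: inc R0 by 3 -> R0=(3,0,0) value=3
Op 3: inc R1 by 1 -> R1=(0,1,0) value=1
Op 4: inc R1 by 3 -> R1=(0,4,0) value=4
Op 5: merge R1<->R0 -> R1=(3,4,0) R0=(3,4,0)
Op 6: merge R0<->R1 -> R0=(3,4,0) R1=(3,4,0)
Op 7: inc R0 by 4 -> R0=(7,4,0) value=11
Op 8: inc R0 by 1 -> R0=(8,4,0) value=12
Op 9: inc R1 by 1 -> R1=(3,5,0) value=8
Op 10: merge R0<->R1 -> R0=(8,5,0) R1=(8,5,0)

Answer: 0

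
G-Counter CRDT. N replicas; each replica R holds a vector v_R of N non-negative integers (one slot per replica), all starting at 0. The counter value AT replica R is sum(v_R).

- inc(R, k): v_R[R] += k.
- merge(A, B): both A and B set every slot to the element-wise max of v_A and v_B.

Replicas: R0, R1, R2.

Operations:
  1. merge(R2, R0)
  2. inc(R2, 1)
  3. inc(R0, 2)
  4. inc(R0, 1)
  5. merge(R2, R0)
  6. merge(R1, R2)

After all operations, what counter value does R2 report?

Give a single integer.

Op 1: merge R2<->R0 -> R2=(0,0,0) R0=(0,0,0)
Op 2: inc R2 by 1 -> R2=(0,0,1) value=1
Op 3: inc R0 by 2 -> R0=(2,0,0) value=2
Op 4: inc R0 by 1 -> R0=(3,0,0) value=3
Op 5: merge R2<->R0 -> R2=(3,0,1) R0=(3,0,1)
Op 6: merge R1<->R2 -> R1=(3,0,1) R2=(3,0,1)

Answer: 4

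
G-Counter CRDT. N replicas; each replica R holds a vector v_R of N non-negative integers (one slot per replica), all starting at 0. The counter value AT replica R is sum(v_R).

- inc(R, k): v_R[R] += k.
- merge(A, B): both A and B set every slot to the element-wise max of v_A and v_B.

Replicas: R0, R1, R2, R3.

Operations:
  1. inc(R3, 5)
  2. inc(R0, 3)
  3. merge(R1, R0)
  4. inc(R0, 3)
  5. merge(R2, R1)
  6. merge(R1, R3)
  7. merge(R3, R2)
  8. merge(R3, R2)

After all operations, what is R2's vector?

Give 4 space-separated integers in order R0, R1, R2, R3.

Answer: 3 0 0 5

Derivation:
Op 1: inc R3 by 5 -> R3=(0,0,0,5) value=5
Op 2: inc R0 by 3 -> R0=(3,0,0,0) value=3
Op 3: merge R1<->R0 -> R1=(3,0,0,0) R0=(3,0,0,0)
Op 4: inc R0 by 3 -> R0=(6,0,0,0) value=6
Op 5: merge R2<->R1 -> R2=(3,0,0,0) R1=(3,0,0,0)
Op 6: merge R1<->R3 -> R1=(3,0,0,5) R3=(3,0,0,5)
Op 7: merge R3<->R2 -> R3=(3,0,0,5) R2=(3,0,0,5)
Op 8: merge R3<->R2 -> R3=(3,0,0,5) R2=(3,0,0,5)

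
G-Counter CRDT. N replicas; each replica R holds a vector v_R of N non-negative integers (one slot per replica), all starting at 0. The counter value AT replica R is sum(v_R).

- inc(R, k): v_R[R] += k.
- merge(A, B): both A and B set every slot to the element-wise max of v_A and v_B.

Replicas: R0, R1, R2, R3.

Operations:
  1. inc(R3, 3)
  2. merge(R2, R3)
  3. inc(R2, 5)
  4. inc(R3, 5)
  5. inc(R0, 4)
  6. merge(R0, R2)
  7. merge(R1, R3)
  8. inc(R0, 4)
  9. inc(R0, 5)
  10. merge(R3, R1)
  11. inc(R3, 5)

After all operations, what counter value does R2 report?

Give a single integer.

Op 1: inc R3 by 3 -> R3=(0,0,0,3) value=3
Op 2: merge R2<->R3 -> R2=(0,0,0,3) R3=(0,0,0,3)
Op 3: inc R2 by 5 -> R2=(0,0,5,3) value=8
Op 4: inc R3 by 5 -> R3=(0,0,0,8) value=8
Op 5: inc R0 by 4 -> R0=(4,0,0,0) value=4
Op 6: merge R0<->R2 -> R0=(4,0,5,3) R2=(4,0,5,3)
Op 7: merge R1<->R3 -> R1=(0,0,0,8) R3=(0,0,0,8)
Op 8: inc R0 by 4 -> R0=(8,0,5,3) value=16
Op 9: inc R0 by 5 -> R0=(13,0,5,3) value=21
Op 10: merge R3<->R1 -> R3=(0,0,0,8) R1=(0,0,0,8)
Op 11: inc R3 by 5 -> R3=(0,0,0,13) value=13

Answer: 12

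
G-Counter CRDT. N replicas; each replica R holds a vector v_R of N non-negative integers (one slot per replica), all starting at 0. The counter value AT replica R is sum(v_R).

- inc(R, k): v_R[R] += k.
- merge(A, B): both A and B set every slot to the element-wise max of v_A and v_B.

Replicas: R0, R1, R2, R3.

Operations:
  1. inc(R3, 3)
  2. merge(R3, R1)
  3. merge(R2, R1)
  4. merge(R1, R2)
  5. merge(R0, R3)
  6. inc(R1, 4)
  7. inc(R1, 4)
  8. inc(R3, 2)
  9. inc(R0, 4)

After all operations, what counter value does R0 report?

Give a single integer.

Op 1: inc R3 by 3 -> R3=(0,0,0,3) value=3
Op 2: merge R3<->R1 -> R3=(0,0,0,3) R1=(0,0,0,3)
Op 3: merge R2<->R1 -> R2=(0,0,0,3) R1=(0,0,0,3)
Op 4: merge R1<->R2 -> R1=(0,0,0,3) R2=(0,0,0,3)
Op 5: merge R0<->R3 -> R0=(0,0,0,3) R3=(0,0,0,3)
Op 6: inc R1 by 4 -> R1=(0,4,0,3) value=7
Op 7: inc R1 by 4 -> R1=(0,8,0,3) value=11
Op 8: inc R3 by 2 -> R3=(0,0,0,5) value=5
Op 9: inc R0 by 4 -> R0=(4,0,0,3) value=7

Answer: 7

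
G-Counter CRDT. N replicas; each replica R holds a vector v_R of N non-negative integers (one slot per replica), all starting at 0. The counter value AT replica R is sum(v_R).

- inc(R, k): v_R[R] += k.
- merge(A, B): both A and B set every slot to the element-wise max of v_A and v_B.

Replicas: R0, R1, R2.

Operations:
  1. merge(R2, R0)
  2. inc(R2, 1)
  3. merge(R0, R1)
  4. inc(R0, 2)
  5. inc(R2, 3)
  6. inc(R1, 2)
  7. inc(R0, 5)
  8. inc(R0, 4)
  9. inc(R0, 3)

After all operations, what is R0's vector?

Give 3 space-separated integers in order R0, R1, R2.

Answer: 14 0 0

Derivation:
Op 1: merge R2<->R0 -> R2=(0,0,0) R0=(0,0,0)
Op 2: inc R2 by 1 -> R2=(0,0,1) value=1
Op 3: merge R0<->R1 -> R0=(0,0,0) R1=(0,0,0)
Op 4: inc R0 by 2 -> R0=(2,0,0) value=2
Op 5: inc R2 by 3 -> R2=(0,0,4) value=4
Op 6: inc R1 by 2 -> R1=(0,2,0) value=2
Op 7: inc R0 by 5 -> R0=(7,0,0) value=7
Op 8: inc R0 by 4 -> R0=(11,0,0) value=11
Op 9: inc R0 by 3 -> R0=(14,0,0) value=14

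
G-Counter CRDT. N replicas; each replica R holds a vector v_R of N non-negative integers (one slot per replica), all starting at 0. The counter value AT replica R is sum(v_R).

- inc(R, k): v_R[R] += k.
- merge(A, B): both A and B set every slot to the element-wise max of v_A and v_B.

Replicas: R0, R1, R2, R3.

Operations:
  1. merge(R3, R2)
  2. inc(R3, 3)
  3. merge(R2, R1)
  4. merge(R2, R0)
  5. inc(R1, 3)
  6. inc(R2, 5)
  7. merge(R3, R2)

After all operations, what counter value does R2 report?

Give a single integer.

Op 1: merge R3<->R2 -> R3=(0,0,0,0) R2=(0,0,0,0)
Op 2: inc R3 by 3 -> R3=(0,0,0,3) value=3
Op 3: merge R2<->R1 -> R2=(0,0,0,0) R1=(0,0,0,0)
Op 4: merge R2<->R0 -> R2=(0,0,0,0) R0=(0,0,0,0)
Op 5: inc R1 by 3 -> R1=(0,3,0,0) value=3
Op 6: inc R2 by 5 -> R2=(0,0,5,0) value=5
Op 7: merge R3<->R2 -> R3=(0,0,5,3) R2=(0,0,5,3)

Answer: 8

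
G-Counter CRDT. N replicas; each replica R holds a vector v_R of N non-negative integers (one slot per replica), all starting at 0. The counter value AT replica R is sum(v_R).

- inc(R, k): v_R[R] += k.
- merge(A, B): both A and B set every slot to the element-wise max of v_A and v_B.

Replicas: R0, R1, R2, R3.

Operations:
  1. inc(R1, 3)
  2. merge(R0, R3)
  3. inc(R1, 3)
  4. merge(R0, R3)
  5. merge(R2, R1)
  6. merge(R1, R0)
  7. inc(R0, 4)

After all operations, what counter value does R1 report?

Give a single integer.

Op 1: inc R1 by 3 -> R1=(0,3,0,0) value=3
Op 2: merge R0<->R3 -> R0=(0,0,0,0) R3=(0,0,0,0)
Op 3: inc R1 by 3 -> R1=(0,6,0,0) value=6
Op 4: merge R0<->R3 -> R0=(0,0,0,0) R3=(0,0,0,0)
Op 5: merge R2<->R1 -> R2=(0,6,0,0) R1=(0,6,0,0)
Op 6: merge R1<->R0 -> R1=(0,6,0,0) R0=(0,6,0,0)
Op 7: inc R0 by 4 -> R0=(4,6,0,0) value=10

Answer: 6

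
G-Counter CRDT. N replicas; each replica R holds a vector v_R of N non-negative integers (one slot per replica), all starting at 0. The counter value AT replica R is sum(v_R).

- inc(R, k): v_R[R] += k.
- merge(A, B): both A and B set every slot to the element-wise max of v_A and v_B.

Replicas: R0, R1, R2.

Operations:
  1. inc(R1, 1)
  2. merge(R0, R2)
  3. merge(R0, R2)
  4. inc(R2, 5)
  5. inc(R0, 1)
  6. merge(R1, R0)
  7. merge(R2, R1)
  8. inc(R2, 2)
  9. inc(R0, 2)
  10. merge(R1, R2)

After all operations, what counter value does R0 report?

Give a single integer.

Op 1: inc R1 by 1 -> R1=(0,1,0) value=1
Op 2: merge R0<->R2 -> R0=(0,0,0) R2=(0,0,0)
Op 3: merge R0<->R2 -> R0=(0,0,0) R2=(0,0,0)
Op 4: inc R2 by 5 -> R2=(0,0,5) value=5
Op 5: inc R0 by 1 -> R0=(1,0,0) value=1
Op 6: merge R1<->R0 -> R1=(1,1,0) R0=(1,1,0)
Op 7: merge R2<->R1 -> R2=(1,1,5) R1=(1,1,5)
Op 8: inc R2 by 2 -> R2=(1,1,7) value=9
Op 9: inc R0 by 2 -> R0=(3,1,0) value=4
Op 10: merge R1<->R2 -> R1=(1,1,7) R2=(1,1,7)

Answer: 4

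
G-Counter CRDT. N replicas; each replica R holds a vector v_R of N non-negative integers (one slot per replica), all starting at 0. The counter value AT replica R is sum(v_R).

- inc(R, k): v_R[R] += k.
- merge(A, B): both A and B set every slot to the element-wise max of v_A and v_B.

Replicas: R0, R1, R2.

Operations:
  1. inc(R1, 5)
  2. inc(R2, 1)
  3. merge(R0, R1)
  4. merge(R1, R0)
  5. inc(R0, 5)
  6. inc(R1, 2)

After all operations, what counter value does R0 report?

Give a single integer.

Op 1: inc R1 by 5 -> R1=(0,5,0) value=5
Op 2: inc R2 by 1 -> R2=(0,0,1) value=1
Op 3: merge R0<->R1 -> R0=(0,5,0) R1=(0,5,0)
Op 4: merge R1<->R0 -> R1=(0,5,0) R0=(0,5,0)
Op 5: inc R0 by 5 -> R0=(5,5,0) value=10
Op 6: inc R1 by 2 -> R1=(0,7,0) value=7

Answer: 10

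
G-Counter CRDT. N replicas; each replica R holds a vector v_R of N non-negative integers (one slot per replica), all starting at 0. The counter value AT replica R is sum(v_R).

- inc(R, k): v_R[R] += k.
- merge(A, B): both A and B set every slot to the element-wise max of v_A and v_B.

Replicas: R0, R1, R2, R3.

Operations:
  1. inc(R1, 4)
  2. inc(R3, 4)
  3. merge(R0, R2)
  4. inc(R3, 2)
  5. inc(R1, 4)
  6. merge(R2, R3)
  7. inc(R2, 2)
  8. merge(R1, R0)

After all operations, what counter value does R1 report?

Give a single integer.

Op 1: inc R1 by 4 -> R1=(0,4,0,0) value=4
Op 2: inc R3 by 4 -> R3=(0,0,0,4) value=4
Op 3: merge R0<->R2 -> R0=(0,0,0,0) R2=(0,0,0,0)
Op 4: inc R3 by 2 -> R3=(0,0,0,6) value=6
Op 5: inc R1 by 4 -> R1=(0,8,0,0) value=8
Op 6: merge R2<->R3 -> R2=(0,0,0,6) R3=(0,0,0,6)
Op 7: inc R2 by 2 -> R2=(0,0,2,6) value=8
Op 8: merge R1<->R0 -> R1=(0,8,0,0) R0=(0,8,0,0)

Answer: 8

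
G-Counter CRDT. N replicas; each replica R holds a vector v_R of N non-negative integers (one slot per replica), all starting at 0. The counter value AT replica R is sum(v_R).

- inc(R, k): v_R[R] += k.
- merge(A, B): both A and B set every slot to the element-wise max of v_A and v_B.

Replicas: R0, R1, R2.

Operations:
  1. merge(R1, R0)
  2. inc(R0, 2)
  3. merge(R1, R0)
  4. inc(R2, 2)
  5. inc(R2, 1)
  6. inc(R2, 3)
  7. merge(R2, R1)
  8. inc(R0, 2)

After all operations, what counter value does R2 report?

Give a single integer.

Answer: 8

Derivation:
Op 1: merge R1<->R0 -> R1=(0,0,0) R0=(0,0,0)
Op 2: inc R0 by 2 -> R0=(2,0,0) value=2
Op 3: merge R1<->R0 -> R1=(2,0,0) R0=(2,0,0)
Op 4: inc R2 by 2 -> R2=(0,0,2) value=2
Op 5: inc R2 by 1 -> R2=(0,0,3) value=3
Op 6: inc R2 by 3 -> R2=(0,0,6) value=6
Op 7: merge R2<->R1 -> R2=(2,0,6) R1=(2,0,6)
Op 8: inc R0 by 2 -> R0=(4,0,0) value=4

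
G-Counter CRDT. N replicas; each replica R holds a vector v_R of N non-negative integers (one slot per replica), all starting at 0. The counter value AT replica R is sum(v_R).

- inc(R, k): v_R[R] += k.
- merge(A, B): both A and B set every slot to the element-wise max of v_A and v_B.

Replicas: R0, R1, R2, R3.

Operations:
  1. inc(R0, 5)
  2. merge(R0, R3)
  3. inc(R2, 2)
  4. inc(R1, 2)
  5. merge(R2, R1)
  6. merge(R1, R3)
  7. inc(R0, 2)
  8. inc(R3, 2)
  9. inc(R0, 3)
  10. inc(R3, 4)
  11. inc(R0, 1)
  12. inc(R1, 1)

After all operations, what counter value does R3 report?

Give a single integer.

Op 1: inc R0 by 5 -> R0=(5,0,0,0) value=5
Op 2: merge R0<->R3 -> R0=(5,0,0,0) R3=(5,0,0,0)
Op 3: inc R2 by 2 -> R2=(0,0,2,0) value=2
Op 4: inc R1 by 2 -> R1=(0,2,0,0) value=2
Op 5: merge R2<->R1 -> R2=(0,2,2,0) R1=(0,2,2,0)
Op 6: merge R1<->R3 -> R1=(5,2,2,0) R3=(5,2,2,0)
Op 7: inc R0 by 2 -> R0=(7,0,0,0) value=7
Op 8: inc R3 by 2 -> R3=(5,2,2,2) value=11
Op 9: inc R0 by 3 -> R0=(10,0,0,0) value=10
Op 10: inc R3 by 4 -> R3=(5,2,2,6) value=15
Op 11: inc R0 by 1 -> R0=(11,0,0,0) value=11
Op 12: inc R1 by 1 -> R1=(5,3,2,0) value=10

Answer: 15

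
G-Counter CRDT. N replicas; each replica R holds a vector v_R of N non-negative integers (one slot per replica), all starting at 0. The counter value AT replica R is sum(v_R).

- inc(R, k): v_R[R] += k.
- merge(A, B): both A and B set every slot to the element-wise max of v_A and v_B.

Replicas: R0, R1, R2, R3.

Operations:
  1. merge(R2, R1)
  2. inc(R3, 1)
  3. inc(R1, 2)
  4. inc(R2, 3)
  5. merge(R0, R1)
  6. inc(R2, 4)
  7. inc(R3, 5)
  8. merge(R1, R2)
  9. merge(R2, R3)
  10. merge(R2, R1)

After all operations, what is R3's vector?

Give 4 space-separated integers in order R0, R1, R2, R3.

Op 1: merge R2<->R1 -> R2=(0,0,0,0) R1=(0,0,0,0)
Op 2: inc R3 by 1 -> R3=(0,0,0,1) value=1
Op 3: inc R1 by 2 -> R1=(0,2,0,0) value=2
Op 4: inc R2 by 3 -> R2=(0,0,3,0) value=3
Op 5: merge R0<->R1 -> R0=(0,2,0,0) R1=(0,2,0,0)
Op 6: inc R2 by 4 -> R2=(0,0,7,0) value=7
Op 7: inc R3 by 5 -> R3=(0,0,0,6) value=6
Op 8: merge R1<->R2 -> R1=(0,2,7,0) R2=(0,2,7,0)
Op 9: merge R2<->R3 -> R2=(0,2,7,6) R3=(0,2,7,6)
Op 10: merge R2<->R1 -> R2=(0,2,7,6) R1=(0,2,7,6)

Answer: 0 2 7 6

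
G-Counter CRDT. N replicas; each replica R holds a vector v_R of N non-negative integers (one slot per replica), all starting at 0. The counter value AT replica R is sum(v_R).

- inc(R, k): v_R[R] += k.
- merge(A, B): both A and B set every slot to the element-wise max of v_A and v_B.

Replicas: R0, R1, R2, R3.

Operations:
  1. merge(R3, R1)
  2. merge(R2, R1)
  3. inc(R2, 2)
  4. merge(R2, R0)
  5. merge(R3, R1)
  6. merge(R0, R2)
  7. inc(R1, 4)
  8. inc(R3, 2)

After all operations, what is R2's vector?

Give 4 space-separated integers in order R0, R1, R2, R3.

Answer: 0 0 2 0

Derivation:
Op 1: merge R3<->R1 -> R3=(0,0,0,0) R1=(0,0,0,0)
Op 2: merge R2<->R1 -> R2=(0,0,0,0) R1=(0,0,0,0)
Op 3: inc R2 by 2 -> R2=(0,0,2,0) value=2
Op 4: merge R2<->R0 -> R2=(0,0,2,0) R0=(0,0,2,0)
Op 5: merge R3<->R1 -> R3=(0,0,0,0) R1=(0,0,0,0)
Op 6: merge R0<->R2 -> R0=(0,0,2,0) R2=(0,0,2,0)
Op 7: inc R1 by 4 -> R1=(0,4,0,0) value=4
Op 8: inc R3 by 2 -> R3=(0,0,0,2) value=2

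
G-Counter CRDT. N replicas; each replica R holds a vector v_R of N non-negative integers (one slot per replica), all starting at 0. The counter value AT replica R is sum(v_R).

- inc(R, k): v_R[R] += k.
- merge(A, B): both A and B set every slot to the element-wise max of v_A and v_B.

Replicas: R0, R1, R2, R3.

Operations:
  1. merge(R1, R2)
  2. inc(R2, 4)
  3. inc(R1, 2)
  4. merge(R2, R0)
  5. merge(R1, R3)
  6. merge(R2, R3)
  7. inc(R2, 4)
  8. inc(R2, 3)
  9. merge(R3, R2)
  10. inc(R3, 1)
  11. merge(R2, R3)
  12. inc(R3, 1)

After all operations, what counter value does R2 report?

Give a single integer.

Answer: 14

Derivation:
Op 1: merge R1<->R2 -> R1=(0,0,0,0) R2=(0,0,0,0)
Op 2: inc R2 by 4 -> R2=(0,0,4,0) value=4
Op 3: inc R1 by 2 -> R1=(0,2,0,0) value=2
Op 4: merge R2<->R0 -> R2=(0,0,4,0) R0=(0,0,4,0)
Op 5: merge R1<->R3 -> R1=(0,2,0,0) R3=(0,2,0,0)
Op 6: merge R2<->R3 -> R2=(0,2,4,0) R3=(0,2,4,0)
Op 7: inc R2 by 4 -> R2=(0,2,8,0) value=10
Op 8: inc R2 by 3 -> R2=(0,2,11,0) value=13
Op 9: merge R3<->R2 -> R3=(0,2,11,0) R2=(0,2,11,0)
Op 10: inc R3 by 1 -> R3=(0,2,11,1) value=14
Op 11: merge R2<->R3 -> R2=(0,2,11,1) R3=(0,2,11,1)
Op 12: inc R3 by 1 -> R3=(0,2,11,2) value=15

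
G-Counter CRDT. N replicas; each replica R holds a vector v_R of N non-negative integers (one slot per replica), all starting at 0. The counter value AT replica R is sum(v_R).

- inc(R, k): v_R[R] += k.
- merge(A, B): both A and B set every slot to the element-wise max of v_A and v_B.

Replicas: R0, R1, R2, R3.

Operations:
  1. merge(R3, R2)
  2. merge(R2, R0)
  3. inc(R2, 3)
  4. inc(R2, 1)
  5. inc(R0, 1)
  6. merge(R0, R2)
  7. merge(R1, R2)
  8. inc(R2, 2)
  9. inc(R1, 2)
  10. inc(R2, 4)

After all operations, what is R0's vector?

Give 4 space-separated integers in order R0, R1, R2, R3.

Answer: 1 0 4 0

Derivation:
Op 1: merge R3<->R2 -> R3=(0,0,0,0) R2=(0,0,0,0)
Op 2: merge R2<->R0 -> R2=(0,0,0,0) R0=(0,0,0,0)
Op 3: inc R2 by 3 -> R2=(0,0,3,0) value=3
Op 4: inc R2 by 1 -> R2=(0,0,4,0) value=4
Op 5: inc R0 by 1 -> R0=(1,0,0,0) value=1
Op 6: merge R0<->R2 -> R0=(1,0,4,0) R2=(1,0,4,0)
Op 7: merge R1<->R2 -> R1=(1,0,4,0) R2=(1,0,4,0)
Op 8: inc R2 by 2 -> R2=(1,0,6,0) value=7
Op 9: inc R1 by 2 -> R1=(1,2,4,0) value=7
Op 10: inc R2 by 4 -> R2=(1,0,10,0) value=11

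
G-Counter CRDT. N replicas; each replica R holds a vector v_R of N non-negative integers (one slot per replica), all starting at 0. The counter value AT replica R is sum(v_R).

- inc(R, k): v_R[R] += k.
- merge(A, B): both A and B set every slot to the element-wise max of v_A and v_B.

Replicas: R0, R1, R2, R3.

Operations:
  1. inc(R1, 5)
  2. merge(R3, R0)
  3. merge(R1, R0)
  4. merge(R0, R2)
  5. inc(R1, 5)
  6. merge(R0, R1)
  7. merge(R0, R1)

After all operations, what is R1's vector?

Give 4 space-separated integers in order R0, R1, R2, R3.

Answer: 0 10 0 0

Derivation:
Op 1: inc R1 by 5 -> R1=(0,5,0,0) value=5
Op 2: merge R3<->R0 -> R3=(0,0,0,0) R0=(0,0,0,0)
Op 3: merge R1<->R0 -> R1=(0,5,0,0) R0=(0,5,0,0)
Op 4: merge R0<->R2 -> R0=(0,5,0,0) R2=(0,5,0,0)
Op 5: inc R1 by 5 -> R1=(0,10,0,0) value=10
Op 6: merge R0<->R1 -> R0=(0,10,0,0) R1=(0,10,0,0)
Op 7: merge R0<->R1 -> R0=(0,10,0,0) R1=(0,10,0,0)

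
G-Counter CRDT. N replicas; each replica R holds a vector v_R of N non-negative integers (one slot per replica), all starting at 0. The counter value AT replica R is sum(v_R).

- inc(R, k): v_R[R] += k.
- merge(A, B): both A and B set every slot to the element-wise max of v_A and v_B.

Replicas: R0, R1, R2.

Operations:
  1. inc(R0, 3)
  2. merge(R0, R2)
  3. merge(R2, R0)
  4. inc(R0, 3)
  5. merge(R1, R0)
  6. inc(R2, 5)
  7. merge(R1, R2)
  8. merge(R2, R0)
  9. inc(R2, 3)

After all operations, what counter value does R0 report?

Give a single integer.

Op 1: inc R0 by 3 -> R0=(3,0,0) value=3
Op 2: merge R0<->R2 -> R0=(3,0,0) R2=(3,0,0)
Op 3: merge R2<->R0 -> R2=(3,0,0) R0=(3,0,0)
Op 4: inc R0 by 3 -> R0=(6,0,0) value=6
Op 5: merge R1<->R0 -> R1=(6,0,0) R0=(6,0,0)
Op 6: inc R2 by 5 -> R2=(3,0,5) value=8
Op 7: merge R1<->R2 -> R1=(6,0,5) R2=(6,0,5)
Op 8: merge R2<->R0 -> R2=(6,0,5) R0=(6,0,5)
Op 9: inc R2 by 3 -> R2=(6,0,8) value=14

Answer: 11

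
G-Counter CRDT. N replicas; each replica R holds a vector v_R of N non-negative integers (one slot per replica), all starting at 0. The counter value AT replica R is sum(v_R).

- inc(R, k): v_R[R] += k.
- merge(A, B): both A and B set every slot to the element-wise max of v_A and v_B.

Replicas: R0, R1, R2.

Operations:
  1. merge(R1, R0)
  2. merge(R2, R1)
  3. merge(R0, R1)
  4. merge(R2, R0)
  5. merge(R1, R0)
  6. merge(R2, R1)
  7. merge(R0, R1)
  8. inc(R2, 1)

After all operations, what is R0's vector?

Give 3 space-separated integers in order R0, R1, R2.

Answer: 0 0 0

Derivation:
Op 1: merge R1<->R0 -> R1=(0,0,0) R0=(0,0,0)
Op 2: merge R2<->R1 -> R2=(0,0,0) R1=(0,0,0)
Op 3: merge R0<->R1 -> R0=(0,0,0) R1=(0,0,0)
Op 4: merge R2<->R0 -> R2=(0,0,0) R0=(0,0,0)
Op 5: merge R1<->R0 -> R1=(0,0,0) R0=(0,0,0)
Op 6: merge R2<->R1 -> R2=(0,0,0) R1=(0,0,0)
Op 7: merge R0<->R1 -> R0=(0,0,0) R1=(0,0,0)
Op 8: inc R2 by 1 -> R2=(0,0,1) value=1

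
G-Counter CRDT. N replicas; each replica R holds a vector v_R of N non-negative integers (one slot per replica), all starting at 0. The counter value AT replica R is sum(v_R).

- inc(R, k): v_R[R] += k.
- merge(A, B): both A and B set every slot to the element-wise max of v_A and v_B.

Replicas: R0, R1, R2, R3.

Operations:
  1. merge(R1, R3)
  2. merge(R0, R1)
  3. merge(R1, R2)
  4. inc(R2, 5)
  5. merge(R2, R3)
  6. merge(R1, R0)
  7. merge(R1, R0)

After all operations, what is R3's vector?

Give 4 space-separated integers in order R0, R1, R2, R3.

Op 1: merge R1<->R3 -> R1=(0,0,0,0) R3=(0,0,0,0)
Op 2: merge R0<->R1 -> R0=(0,0,0,0) R1=(0,0,0,0)
Op 3: merge R1<->R2 -> R1=(0,0,0,0) R2=(0,0,0,0)
Op 4: inc R2 by 5 -> R2=(0,0,5,0) value=5
Op 5: merge R2<->R3 -> R2=(0,0,5,0) R3=(0,0,5,0)
Op 6: merge R1<->R0 -> R1=(0,0,0,0) R0=(0,0,0,0)
Op 7: merge R1<->R0 -> R1=(0,0,0,0) R0=(0,0,0,0)

Answer: 0 0 5 0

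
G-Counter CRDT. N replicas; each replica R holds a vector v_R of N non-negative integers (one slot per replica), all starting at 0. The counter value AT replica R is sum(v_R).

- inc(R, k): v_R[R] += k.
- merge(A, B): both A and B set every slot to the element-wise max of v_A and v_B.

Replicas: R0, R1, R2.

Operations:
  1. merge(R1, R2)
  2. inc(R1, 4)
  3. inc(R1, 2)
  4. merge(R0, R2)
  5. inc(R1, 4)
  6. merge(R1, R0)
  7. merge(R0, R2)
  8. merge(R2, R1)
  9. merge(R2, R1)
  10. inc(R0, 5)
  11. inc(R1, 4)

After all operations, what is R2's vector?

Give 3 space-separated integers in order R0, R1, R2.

Op 1: merge R1<->R2 -> R1=(0,0,0) R2=(0,0,0)
Op 2: inc R1 by 4 -> R1=(0,4,0) value=4
Op 3: inc R1 by 2 -> R1=(0,6,0) value=6
Op 4: merge R0<->R2 -> R0=(0,0,0) R2=(0,0,0)
Op 5: inc R1 by 4 -> R1=(0,10,0) value=10
Op 6: merge R1<->R0 -> R1=(0,10,0) R0=(0,10,0)
Op 7: merge R0<->R2 -> R0=(0,10,0) R2=(0,10,0)
Op 8: merge R2<->R1 -> R2=(0,10,0) R1=(0,10,0)
Op 9: merge R2<->R1 -> R2=(0,10,0) R1=(0,10,0)
Op 10: inc R0 by 5 -> R0=(5,10,0) value=15
Op 11: inc R1 by 4 -> R1=(0,14,0) value=14

Answer: 0 10 0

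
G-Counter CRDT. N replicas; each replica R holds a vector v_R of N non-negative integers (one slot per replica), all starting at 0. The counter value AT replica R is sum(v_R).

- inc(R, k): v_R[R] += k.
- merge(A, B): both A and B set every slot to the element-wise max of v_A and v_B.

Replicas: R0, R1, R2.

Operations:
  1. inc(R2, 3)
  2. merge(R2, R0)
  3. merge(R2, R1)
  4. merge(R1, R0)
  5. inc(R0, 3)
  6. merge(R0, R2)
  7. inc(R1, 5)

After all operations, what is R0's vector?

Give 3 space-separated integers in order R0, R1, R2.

Op 1: inc R2 by 3 -> R2=(0,0,3) value=3
Op 2: merge R2<->R0 -> R2=(0,0,3) R0=(0,0,3)
Op 3: merge R2<->R1 -> R2=(0,0,3) R1=(0,0,3)
Op 4: merge R1<->R0 -> R1=(0,0,3) R0=(0,0,3)
Op 5: inc R0 by 3 -> R0=(3,0,3) value=6
Op 6: merge R0<->R2 -> R0=(3,0,3) R2=(3,0,3)
Op 7: inc R1 by 5 -> R1=(0,5,3) value=8

Answer: 3 0 3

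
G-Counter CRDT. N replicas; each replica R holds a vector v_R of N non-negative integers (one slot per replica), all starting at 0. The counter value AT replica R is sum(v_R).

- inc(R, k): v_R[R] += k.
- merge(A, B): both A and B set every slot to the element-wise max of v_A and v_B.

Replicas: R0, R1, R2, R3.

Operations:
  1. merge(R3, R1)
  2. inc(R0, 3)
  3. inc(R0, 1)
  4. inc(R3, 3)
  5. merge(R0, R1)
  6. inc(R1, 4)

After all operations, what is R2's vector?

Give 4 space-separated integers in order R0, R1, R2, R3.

Answer: 0 0 0 0

Derivation:
Op 1: merge R3<->R1 -> R3=(0,0,0,0) R1=(0,0,0,0)
Op 2: inc R0 by 3 -> R0=(3,0,0,0) value=3
Op 3: inc R0 by 1 -> R0=(4,0,0,0) value=4
Op 4: inc R3 by 3 -> R3=(0,0,0,3) value=3
Op 5: merge R0<->R1 -> R0=(4,0,0,0) R1=(4,0,0,0)
Op 6: inc R1 by 4 -> R1=(4,4,0,0) value=8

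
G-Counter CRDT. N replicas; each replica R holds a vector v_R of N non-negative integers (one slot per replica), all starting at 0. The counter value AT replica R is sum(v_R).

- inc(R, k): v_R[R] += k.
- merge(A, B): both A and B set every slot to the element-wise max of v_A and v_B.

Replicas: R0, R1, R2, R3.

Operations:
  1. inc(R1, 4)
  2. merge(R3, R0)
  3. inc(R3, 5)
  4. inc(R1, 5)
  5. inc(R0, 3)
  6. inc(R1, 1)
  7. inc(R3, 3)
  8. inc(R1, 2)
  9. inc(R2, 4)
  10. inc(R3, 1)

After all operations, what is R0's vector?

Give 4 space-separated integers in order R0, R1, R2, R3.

Answer: 3 0 0 0

Derivation:
Op 1: inc R1 by 4 -> R1=(0,4,0,0) value=4
Op 2: merge R3<->R0 -> R3=(0,0,0,0) R0=(0,0,0,0)
Op 3: inc R3 by 5 -> R3=(0,0,0,5) value=5
Op 4: inc R1 by 5 -> R1=(0,9,0,0) value=9
Op 5: inc R0 by 3 -> R0=(3,0,0,0) value=3
Op 6: inc R1 by 1 -> R1=(0,10,0,0) value=10
Op 7: inc R3 by 3 -> R3=(0,0,0,8) value=8
Op 8: inc R1 by 2 -> R1=(0,12,0,0) value=12
Op 9: inc R2 by 4 -> R2=(0,0,4,0) value=4
Op 10: inc R3 by 1 -> R3=(0,0,0,9) value=9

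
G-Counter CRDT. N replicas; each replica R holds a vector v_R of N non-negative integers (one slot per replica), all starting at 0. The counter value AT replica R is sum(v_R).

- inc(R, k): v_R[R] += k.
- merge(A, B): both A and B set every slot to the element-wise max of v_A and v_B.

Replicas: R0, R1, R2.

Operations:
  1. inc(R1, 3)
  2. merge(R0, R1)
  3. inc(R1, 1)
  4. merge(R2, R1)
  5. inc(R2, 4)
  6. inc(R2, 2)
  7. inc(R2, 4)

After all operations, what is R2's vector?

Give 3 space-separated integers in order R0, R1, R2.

Answer: 0 4 10

Derivation:
Op 1: inc R1 by 3 -> R1=(0,3,0) value=3
Op 2: merge R0<->R1 -> R0=(0,3,0) R1=(0,3,0)
Op 3: inc R1 by 1 -> R1=(0,4,0) value=4
Op 4: merge R2<->R1 -> R2=(0,4,0) R1=(0,4,0)
Op 5: inc R2 by 4 -> R2=(0,4,4) value=8
Op 6: inc R2 by 2 -> R2=(0,4,6) value=10
Op 7: inc R2 by 4 -> R2=(0,4,10) value=14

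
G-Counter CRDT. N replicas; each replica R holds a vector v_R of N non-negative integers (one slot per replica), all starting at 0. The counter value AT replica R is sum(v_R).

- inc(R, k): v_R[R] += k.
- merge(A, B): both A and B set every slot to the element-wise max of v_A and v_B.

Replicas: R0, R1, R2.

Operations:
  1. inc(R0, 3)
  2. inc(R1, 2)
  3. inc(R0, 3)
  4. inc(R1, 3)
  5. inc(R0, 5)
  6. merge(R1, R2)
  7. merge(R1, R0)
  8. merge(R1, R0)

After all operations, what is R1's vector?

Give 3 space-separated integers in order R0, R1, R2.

Op 1: inc R0 by 3 -> R0=(3,0,0) value=3
Op 2: inc R1 by 2 -> R1=(0,2,0) value=2
Op 3: inc R0 by 3 -> R0=(6,0,0) value=6
Op 4: inc R1 by 3 -> R1=(0,5,0) value=5
Op 5: inc R0 by 5 -> R0=(11,0,0) value=11
Op 6: merge R1<->R2 -> R1=(0,5,0) R2=(0,5,0)
Op 7: merge R1<->R0 -> R1=(11,5,0) R0=(11,5,0)
Op 8: merge R1<->R0 -> R1=(11,5,0) R0=(11,5,0)

Answer: 11 5 0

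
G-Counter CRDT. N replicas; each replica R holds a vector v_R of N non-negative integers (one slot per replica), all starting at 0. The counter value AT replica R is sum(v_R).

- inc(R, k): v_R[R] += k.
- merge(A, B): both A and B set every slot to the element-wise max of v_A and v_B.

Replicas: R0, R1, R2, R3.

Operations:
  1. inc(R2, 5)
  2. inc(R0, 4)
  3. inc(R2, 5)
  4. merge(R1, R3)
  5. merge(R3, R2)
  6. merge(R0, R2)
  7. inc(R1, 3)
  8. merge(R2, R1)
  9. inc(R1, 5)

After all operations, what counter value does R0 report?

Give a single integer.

Answer: 14

Derivation:
Op 1: inc R2 by 5 -> R2=(0,0,5,0) value=5
Op 2: inc R0 by 4 -> R0=(4,0,0,0) value=4
Op 3: inc R2 by 5 -> R2=(0,0,10,0) value=10
Op 4: merge R1<->R3 -> R1=(0,0,0,0) R3=(0,0,0,0)
Op 5: merge R3<->R2 -> R3=(0,0,10,0) R2=(0,0,10,0)
Op 6: merge R0<->R2 -> R0=(4,0,10,0) R2=(4,0,10,0)
Op 7: inc R1 by 3 -> R1=(0,3,0,0) value=3
Op 8: merge R2<->R1 -> R2=(4,3,10,0) R1=(4,3,10,0)
Op 9: inc R1 by 5 -> R1=(4,8,10,0) value=22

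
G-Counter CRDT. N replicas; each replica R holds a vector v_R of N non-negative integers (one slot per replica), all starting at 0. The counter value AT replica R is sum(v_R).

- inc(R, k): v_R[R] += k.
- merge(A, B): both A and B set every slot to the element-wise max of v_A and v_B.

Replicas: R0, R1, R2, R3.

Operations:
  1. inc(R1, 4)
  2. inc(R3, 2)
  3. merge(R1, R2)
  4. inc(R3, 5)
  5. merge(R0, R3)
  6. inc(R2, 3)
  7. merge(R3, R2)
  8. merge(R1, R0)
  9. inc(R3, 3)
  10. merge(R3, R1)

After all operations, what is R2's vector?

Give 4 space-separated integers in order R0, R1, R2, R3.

Answer: 0 4 3 7

Derivation:
Op 1: inc R1 by 4 -> R1=(0,4,0,0) value=4
Op 2: inc R3 by 2 -> R3=(0,0,0,2) value=2
Op 3: merge R1<->R2 -> R1=(0,4,0,0) R2=(0,4,0,0)
Op 4: inc R3 by 5 -> R3=(0,0,0,7) value=7
Op 5: merge R0<->R3 -> R0=(0,0,0,7) R3=(0,0,0,7)
Op 6: inc R2 by 3 -> R2=(0,4,3,0) value=7
Op 7: merge R3<->R2 -> R3=(0,4,3,7) R2=(0,4,3,7)
Op 8: merge R1<->R0 -> R1=(0,4,0,7) R0=(0,4,0,7)
Op 9: inc R3 by 3 -> R3=(0,4,3,10) value=17
Op 10: merge R3<->R1 -> R3=(0,4,3,10) R1=(0,4,3,10)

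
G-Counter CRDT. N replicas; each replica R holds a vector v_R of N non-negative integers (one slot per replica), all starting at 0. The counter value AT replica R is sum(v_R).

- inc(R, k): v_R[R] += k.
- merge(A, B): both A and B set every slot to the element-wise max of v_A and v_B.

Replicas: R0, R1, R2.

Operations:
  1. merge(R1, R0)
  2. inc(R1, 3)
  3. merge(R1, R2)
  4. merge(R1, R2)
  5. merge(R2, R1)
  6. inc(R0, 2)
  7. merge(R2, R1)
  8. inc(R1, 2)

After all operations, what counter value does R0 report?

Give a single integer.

Answer: 2

Derivation:
Op 1: merge R1<->R0 -> R1=(0,0,0) R0=(0,0,0)
Op 2: inc R1 by 3 -> R1=(0,3,0) value=3
Op 3: merge R1<->R2 -> R1=(0,3,0) R2=(0,3,0)
Op 4: merge R1<->R2 -> R1=(0,3,0) R2=(0,3,0)
Op 5: merge R2<->R1 -> R2=(0,3,0) R1=(0,3,0)
Op 6: inc R0 by 2 -> R0=(2,0,0) value=2
Op 7: merge R2<->R1 -> R2=(0,3,0) R1=(0,3,0)
Op 8: inc R1 by 2 -> R1=(0,5,0) value=5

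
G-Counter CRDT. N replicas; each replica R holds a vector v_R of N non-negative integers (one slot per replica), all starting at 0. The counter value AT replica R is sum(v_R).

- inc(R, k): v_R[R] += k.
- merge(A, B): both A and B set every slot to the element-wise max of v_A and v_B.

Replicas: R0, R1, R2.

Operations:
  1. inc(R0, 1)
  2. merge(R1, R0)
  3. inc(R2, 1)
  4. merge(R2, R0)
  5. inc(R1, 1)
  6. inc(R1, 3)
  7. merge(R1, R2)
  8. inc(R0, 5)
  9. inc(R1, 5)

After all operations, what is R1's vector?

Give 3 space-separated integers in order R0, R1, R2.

Op 1: inc R0 by 1 -> R0=(1,0,0) value=1
Op 2: merge R1<->R0 -> R1=(1,0,0) R0=(1,0,0)
Op 3: inc R2 by 1 -> R2=(0,0,1) value=1
Op 4: merge R2<->R0 -> R2=(1,0,1) R0=(1,0,1)
Op 5: inc R1 by 1 -> R1=(1,1,0) value=2
Op 6: inc R1 by 3 -> R1=(1,4,0) value=5
Op 7: merge R1<->R2 -> R1=(1,4,1) R2=(1,4,1)
Op 8: inc R0 by 5 -> R0=(6,0,1) value=7
Op 9: inc R1 by 5 -> R1=(1,9,1) value=11

Answer: 1 9 1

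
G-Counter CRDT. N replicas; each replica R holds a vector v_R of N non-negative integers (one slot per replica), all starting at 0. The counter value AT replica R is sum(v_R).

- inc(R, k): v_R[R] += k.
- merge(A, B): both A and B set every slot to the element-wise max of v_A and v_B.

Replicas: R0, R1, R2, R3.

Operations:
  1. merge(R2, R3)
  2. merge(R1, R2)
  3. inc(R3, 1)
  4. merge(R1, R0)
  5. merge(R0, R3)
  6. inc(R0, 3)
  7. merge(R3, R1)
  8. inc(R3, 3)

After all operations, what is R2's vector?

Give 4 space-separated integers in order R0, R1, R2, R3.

Answer: 0 0 0 0

Derivation:
Op 1: merge R2<->R3 -> R2=(0,0,0,0) R3=(0,0,0,0)
Op 2: merge R1<->R2 -> R1=(0,0,0,0) R2=(0,0,0,0)
Op 3: inc R3 by 1 -> R3=(0,0,0,1) value=1
Op 4: merge R1<->R0 -> R1=(0,0,0,0) R0=(0,0,0,0)
Op 5: merge R0<->R3 -> R0=(0,0,0,1) R3=(0,0,0,1)
Op 6: inc R0 by 3 -> R0=(3,0,0,1) value=4
Op 7: merge R3<->R1 -> R3=(0,0,0,1) R1=(0,0,0,1)
Op 8: inc R3 by 3 -> R3=(0,0,0,4) value=4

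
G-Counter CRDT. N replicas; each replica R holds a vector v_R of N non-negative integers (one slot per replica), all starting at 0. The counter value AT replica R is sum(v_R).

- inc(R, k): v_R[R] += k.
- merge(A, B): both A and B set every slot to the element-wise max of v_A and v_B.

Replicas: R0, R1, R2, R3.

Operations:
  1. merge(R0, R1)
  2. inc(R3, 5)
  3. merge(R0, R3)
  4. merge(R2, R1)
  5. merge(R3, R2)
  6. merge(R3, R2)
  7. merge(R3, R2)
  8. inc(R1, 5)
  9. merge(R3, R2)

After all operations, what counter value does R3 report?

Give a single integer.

Answer: 5

Derivation:
Op 1: merge R0<->R1 -> R0=(0,0,0,0) R1=(0,0,0,0)
Op 2: inc R3 by 5 -> R3=(0,0,0,5) value=5
Op 3: merge R0<->R3 -> R0=(0,0,0,5) R3=(0,0,0,5)
Op 4: merge R2<->R1 -> R2=(0,0,0,0) R1=(0,0,0,0)
Op 5: merge R3<->R2 -> R3=(0,0,0,5) R2=(0,0,0,5)
Op 6: merge R3<->R2 -> R3=(0,0,0,5) R2=(0,0,0,5)
Op 7: merge R3<->R2 -> R3=(0,0,0,5) R2=(0,0,0,5)
Op 8: inc R1 by 5 -> R1=(0,5,0,0) value=5
Op 9: merge R3<->R2 -> R3=(0,0,0,5) R2=(0,0,0,5)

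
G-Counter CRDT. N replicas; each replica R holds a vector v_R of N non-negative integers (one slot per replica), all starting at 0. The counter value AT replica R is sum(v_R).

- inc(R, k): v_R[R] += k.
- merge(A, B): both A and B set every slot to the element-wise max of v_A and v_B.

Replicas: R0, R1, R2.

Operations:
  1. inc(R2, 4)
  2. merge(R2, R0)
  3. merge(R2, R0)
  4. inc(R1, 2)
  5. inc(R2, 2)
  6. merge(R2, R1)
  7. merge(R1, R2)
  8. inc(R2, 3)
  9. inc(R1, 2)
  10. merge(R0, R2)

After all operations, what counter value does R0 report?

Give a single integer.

Op 1: inc R2 by 4 -> R2=(0,0,4) value=4
Op 2: merge R2<->R0 -> R2=(0,0,4) R0=(0,0,4)
Op 3: merge R2<->R0 -> R2=(0,0,4) R0=(0,0,4)
Op 4: inc R1 by 2 -> R1=(0,2,0) value=2
Op 5: inc R2 by 2 -> R2=(0,0,6) value=6
Op 6: merge R2<->R1 -> R2=(0,2,6) R1=(0,2,6)
Op 7: merge R1<->R2 -> R1=(0,2,6) R2=(0,2,6)
Op 8: inc R2 by 3 -> R2=(0,2,9) value=11
Op 9: inc R1 by 2 -> R1=(0,4,6) value=10
Op 10: merge R0<->R2 -> R0=(0,2,9) R2=(0,2,9)

Answer: 11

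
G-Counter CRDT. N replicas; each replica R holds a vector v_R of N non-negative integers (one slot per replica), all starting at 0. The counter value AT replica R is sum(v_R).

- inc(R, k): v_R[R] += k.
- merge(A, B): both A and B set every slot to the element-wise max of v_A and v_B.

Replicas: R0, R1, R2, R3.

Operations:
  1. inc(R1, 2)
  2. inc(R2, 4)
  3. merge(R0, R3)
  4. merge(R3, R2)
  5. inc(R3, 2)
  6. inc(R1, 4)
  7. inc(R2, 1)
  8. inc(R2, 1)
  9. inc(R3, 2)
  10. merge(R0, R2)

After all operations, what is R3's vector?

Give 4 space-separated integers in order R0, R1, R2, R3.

Op 1: inc R1 by 2 -> R1=(0,2,0,0) value=2
Op 2: inc R2 by 4 -> R2=(0,0,4,0) value=4
Op 3: merge R0<->R3 -> R0=(0,0,0,0) R3=(0,0,0,0)
Op 4: merge R3<->R2 -> R3=(0,0,4,0) R2=(0,0,4,0)
Op 5: inc R3 by 2 -> R3=(0,0,4,2) value=6
Op 6: inc R1 by 4 -> R1=(0,6,0,0) value=6
Op 7: inc R2 by 1 -> R2=(0,0,5,0) value=5
Op 8: inc R2 by 1 -> R2=(0,0,6,0) value=6
Op 9: inc R3 by 2 -> R3=(0,0,4,4) value=8
Op 10: merge R0<->R2 -> R0=(0,0,6,0) R2=(0,0,6,0)

Answer: 0 0 4 4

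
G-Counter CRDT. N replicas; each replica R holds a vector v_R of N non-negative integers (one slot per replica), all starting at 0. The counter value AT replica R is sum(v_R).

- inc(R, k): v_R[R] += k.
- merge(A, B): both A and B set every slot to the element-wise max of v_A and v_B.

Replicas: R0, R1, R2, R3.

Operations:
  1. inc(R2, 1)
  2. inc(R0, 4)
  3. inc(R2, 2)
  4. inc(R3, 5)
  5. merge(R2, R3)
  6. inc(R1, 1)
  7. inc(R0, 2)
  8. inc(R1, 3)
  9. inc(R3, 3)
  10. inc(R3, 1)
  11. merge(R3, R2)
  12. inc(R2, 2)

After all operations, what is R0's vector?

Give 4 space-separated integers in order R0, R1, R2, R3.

Op 1: inc R2 by 1 -> R2=(0,0,1,0) value=1
Op 2: inc R0 by 4 -> R0=(4,0,0,0) value=4
Op 3: inc R2 by 2 -> R2=(0,0,3,0) value=3
Op 4: inc R3 by 5 -> R3=(0,0,0,5) value=5
Op 5: merge R2<->R3 -> R2=(0,0,3,5) R3=(0,0,3,5)
Op 6: inc R1 by 1 -> R1=(0,1,0,0) value=1
Op 7: inc R0 by 2 -> R0=(6,0,0,0) value=6
Op 8: inc R1 by 3 -> R1=(0,4,0,0) value=4
Op 9: inc R3 by 3 -> R3=(0,0,3,8) value=11
Op 10: inc R3 by 1 -> R3=(0,0,3,9) value=12
Op 11: merge R3<->R2 -> R3=(0,0,3,9) R2=(0,0,3,9)
Op 12: inc R2 by 2 -> R2=(0,0,5,9) value=14

Answer: 6 0 0 0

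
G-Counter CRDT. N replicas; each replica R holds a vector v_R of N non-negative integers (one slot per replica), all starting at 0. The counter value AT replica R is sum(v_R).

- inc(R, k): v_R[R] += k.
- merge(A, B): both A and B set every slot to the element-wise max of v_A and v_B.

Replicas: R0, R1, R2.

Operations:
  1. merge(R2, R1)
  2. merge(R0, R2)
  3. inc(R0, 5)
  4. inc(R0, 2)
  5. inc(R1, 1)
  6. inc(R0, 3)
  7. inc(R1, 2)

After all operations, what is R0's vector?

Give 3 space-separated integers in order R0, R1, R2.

Op 1: merge R2<->R1 -> R2=(0,0,0) R1=(0,0,0)
Op 2: merge R0<->R2 -> R0=(0,0,0) R2=(0,0,0)
Op 3: inc R0 by 5 -> R0=(5,0,0) value=5
Op 4: inc R0 by 2 -> R0=(7,0,0) value=7
Op 5: inc R1 by 1 -> R1=(0,1,0) value=1
Op 6: inc R0 by 3 -> R0=(10,0,0) value=10
Op 7: inc R1 by 2 -> R1=(0,3,0) value=3

Answer: 10 0 0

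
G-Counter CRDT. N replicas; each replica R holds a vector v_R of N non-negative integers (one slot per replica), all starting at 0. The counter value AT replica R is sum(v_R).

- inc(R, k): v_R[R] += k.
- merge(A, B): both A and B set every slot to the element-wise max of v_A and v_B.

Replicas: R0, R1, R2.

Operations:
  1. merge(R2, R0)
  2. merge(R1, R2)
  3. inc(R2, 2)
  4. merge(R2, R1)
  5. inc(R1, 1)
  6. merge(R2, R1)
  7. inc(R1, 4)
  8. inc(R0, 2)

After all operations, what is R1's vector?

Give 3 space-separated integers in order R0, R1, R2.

Op 1: merge R2<->R0 -> R2=(0,0,0) R0=(0,0,0)
Op 2: merge R1<->R2 -> R1=(0,0,0) R2=(0,0,0)
Op 3: inc R2 by 2 -> R2=(0,0,2) value=2
Op 4: merge R2<->R1 -> R2=(0,0,2) R1=(0,0,2)
Op 5: inc R1 by 1 -> R1=(0,1,2) value=3
Op 6: merge R2<->R1 -> R2=(0,1,2) R1=(0,1,2)
Op 7: inc R1 by 4 -> R1=(0,5,2) value=7
Op 8: inc R0 by 2 -> R0=(2,0,0) value=2

Answer: 0 5 2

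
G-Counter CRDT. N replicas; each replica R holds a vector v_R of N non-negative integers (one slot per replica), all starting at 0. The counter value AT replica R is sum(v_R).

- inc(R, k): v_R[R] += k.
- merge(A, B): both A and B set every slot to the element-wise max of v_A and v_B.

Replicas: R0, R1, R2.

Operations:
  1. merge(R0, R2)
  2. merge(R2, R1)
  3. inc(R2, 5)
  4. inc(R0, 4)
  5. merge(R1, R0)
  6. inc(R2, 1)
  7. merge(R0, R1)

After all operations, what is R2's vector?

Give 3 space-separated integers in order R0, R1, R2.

Answer: 0 0 6

Derivation:
Op 1: merge R0<->R2 -> R0=(0,0,0) R2=(0,0,0)
Op 2: merge R2<->R1 -> R2=(0,0,0) R1=(0,0,0)
Op 3: inc R2 by 5 -> R2=(0,0,5) value=5
Op 4: inc R0 by 4 -> R0=(4,0,0) value=4
Op 5: merge R1<->R0 -> R1=(4,0,0) R0=(4,0,0)
Op 6: inc R2 by 1 -> R2=(0,0,6) value=6
Op 7: merge R0<->R1 -> R0=(4,0,0) R1=(4,0,0)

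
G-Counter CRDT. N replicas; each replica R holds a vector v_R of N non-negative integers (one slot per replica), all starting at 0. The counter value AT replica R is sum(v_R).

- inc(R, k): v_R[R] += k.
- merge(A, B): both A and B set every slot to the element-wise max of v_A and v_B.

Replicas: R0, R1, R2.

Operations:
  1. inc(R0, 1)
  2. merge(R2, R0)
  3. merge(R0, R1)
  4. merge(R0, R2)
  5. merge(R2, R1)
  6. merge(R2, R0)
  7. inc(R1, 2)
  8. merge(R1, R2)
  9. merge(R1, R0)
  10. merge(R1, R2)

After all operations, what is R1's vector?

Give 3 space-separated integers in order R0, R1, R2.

Answer: 1 2 0

Derivation:
Op 1: inc R0 by 1 -> R0=(1,0,0) value=1
Op 2: merge R2<->R0 -> R2=(1,0,0) R0=(1,0,0)
Op 3: merge R0<->R1 -> R0=(1,0,0) R1=(1,0,0)
Op 4: merge R0<->R2 -> R0=(1,0,0) R2=(1,0,0)
Op 5: merge R2<->R1 -> R2=(1,0,0) R1=(1,0,0)
Op 6: merge R2<->R0 -> R2=(1,0,0) R0=(1,0,0)
Op 7: inc R1 by 2 -> R1=(1,2,0) value=3
Op 8: merge R1<->R2 -> R1=(1,2,0) R2=(1,2,0)
Op 9: merge R1<->R0 -> R1=(1,2,0) R0=(1,2,0)
Op 10: merge R1<->R2 -> R1=(1,2,0) R2=(1,2,0)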